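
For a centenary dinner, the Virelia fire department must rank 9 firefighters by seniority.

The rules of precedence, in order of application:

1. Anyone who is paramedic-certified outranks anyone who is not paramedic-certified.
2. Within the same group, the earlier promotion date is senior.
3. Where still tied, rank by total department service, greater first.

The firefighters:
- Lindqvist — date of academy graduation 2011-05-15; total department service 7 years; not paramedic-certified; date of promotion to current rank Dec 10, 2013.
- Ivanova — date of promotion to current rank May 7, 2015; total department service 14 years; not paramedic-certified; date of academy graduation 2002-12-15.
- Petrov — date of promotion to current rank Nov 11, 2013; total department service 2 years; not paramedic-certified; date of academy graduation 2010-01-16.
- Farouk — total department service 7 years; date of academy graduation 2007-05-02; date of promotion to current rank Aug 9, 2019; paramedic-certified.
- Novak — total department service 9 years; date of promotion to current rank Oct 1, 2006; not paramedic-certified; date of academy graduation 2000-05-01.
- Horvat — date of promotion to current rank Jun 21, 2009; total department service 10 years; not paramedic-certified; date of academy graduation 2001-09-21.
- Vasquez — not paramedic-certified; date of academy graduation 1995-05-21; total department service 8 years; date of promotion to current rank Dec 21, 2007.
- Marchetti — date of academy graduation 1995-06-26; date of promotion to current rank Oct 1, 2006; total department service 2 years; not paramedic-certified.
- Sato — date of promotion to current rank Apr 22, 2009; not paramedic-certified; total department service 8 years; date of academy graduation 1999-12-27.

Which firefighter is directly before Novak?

By the first rule: Farouk (paramedic-certified); then Novak, Marchetti, Vasquez, Sato, Horvat, Petrov, Lindqvist and Ivanova (each not paramedic-certified).
Among Novak, Marchetti, Vasquez, Sato, Horvat, Petrov, Lindqvist and Ivanova, by date of promotion to current rank (earlier first): Novak and Marchetti (Oct 1, 2006) before Vasquez (Dec 21, 2007) before Sato (Apr 22, 2009) before Horvat (Jun 21, 2009) before Petrov (Nov 11, 2013) before Lindqvist (Dec 10, 2013) before Ivanova (May 7, 2015).
Among Novak and Marchetti, by total department service (higher first): Novak (9 years) before Marchetti (2 years).
Order: Farouk, Novak, Marchetti, Vasquez, Sato, Horvat, Petrov, Lindqvist, Ivanova.

Farouk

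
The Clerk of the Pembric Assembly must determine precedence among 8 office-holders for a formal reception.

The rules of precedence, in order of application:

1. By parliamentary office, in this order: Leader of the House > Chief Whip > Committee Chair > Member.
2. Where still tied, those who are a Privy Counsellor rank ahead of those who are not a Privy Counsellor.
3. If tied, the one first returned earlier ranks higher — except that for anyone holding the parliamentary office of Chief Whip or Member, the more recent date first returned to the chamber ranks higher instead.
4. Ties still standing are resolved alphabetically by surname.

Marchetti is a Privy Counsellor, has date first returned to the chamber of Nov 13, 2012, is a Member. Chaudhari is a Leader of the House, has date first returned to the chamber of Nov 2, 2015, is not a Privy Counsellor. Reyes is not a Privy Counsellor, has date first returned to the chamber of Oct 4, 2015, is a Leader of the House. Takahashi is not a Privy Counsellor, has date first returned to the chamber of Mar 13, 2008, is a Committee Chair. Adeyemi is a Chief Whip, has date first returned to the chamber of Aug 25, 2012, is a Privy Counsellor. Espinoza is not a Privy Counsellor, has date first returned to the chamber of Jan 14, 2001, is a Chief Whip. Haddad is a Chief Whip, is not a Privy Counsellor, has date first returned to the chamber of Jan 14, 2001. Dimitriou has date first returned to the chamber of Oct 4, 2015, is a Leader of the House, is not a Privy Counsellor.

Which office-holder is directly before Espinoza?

Adeyemi

By parliamentary office: Dimitriou, Reyes and Chaudhari (Leader of the House); then Adeyemi, Espinoza and Haddad (Chief Whip); then Takahashi (Committee Chair); then Marchetti (Member).
Dimitriou, Reyes and Chaudhari are each not a Privy Counsellor, so the next rule applies.
Among Dimitriou, Reyes and Chaudhari, by date first returned to the chamber (earlier first): Dimitriou and Reyes (Oct 4, 2015) before Chaudhari (Nov 2, 2015).
Among Dimitriou and Reyes, alphabetically by surname: Dimitriou before Reyes.
Among Adeyemi, Espinoza and Haddad, a Privy Counsellor before not a Privy Counsellor: Adeyemi (a Privy Counsellor) before Espinoza and Haddad (not a Privy Counsellor).
Espinoza and Haddad both have date first returned to the chamber Jan 14, 2001, so the next rule applies.
Among Espinoza and Haddad, alphabetically by surname: Espinoza before Haddad.
Order: Dimitriou, Reyes, Chaudhari, Adeyemi, Espinoza, Haddad, Takahashi, Marchetti.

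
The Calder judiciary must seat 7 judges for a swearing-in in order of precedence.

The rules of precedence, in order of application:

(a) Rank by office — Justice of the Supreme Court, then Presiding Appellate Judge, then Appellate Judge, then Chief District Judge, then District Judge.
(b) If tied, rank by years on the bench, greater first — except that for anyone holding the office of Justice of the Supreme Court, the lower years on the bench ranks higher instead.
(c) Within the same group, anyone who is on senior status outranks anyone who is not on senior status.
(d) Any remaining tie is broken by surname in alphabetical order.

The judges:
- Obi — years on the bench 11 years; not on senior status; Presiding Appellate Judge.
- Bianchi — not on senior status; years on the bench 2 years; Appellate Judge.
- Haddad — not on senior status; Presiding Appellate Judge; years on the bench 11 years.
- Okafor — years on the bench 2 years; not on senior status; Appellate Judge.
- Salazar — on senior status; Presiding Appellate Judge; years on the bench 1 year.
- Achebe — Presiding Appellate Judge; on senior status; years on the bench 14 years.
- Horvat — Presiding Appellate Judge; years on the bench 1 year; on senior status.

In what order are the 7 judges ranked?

By office: Achebe, Haddad, Obi, Horvat and Salazar (Presiding Appellate Judge); then Bianchi and Okafor (Appellate Judge).
Among Achebe, Haddad, Obi, Horvat and Salazar, by years on the bench (higher first): Achebe (14 years) before Haddad and Obi (11 years) before Horvat and Salazar (1 year).
Haddad and Obi are each not on senior status, so the next rule applies.
Among Haddad and Obi, alphabetically by surname: Haddad before Obi.
Horvat and Salazar are each on senior status, so the next rule applies.
Among Horvat and Salazar, alphabetically by surname: Horvat before Salazar.
Bianchi and Okafor both have years on the bench 2 years, so the next rule applies.
Bianchi and Okafor are each not on senior status, so the next rule applies.
Among Bianchi and Okafor, alphabetically by surname: Bianchi before Okafor.
Full order: Achebe, Haddad, Obi, Horvat, Salazar, Bianchi, Okafor.

Achebe, Haddad, Obi, Horvat, Salazar, Bianchi, Okafor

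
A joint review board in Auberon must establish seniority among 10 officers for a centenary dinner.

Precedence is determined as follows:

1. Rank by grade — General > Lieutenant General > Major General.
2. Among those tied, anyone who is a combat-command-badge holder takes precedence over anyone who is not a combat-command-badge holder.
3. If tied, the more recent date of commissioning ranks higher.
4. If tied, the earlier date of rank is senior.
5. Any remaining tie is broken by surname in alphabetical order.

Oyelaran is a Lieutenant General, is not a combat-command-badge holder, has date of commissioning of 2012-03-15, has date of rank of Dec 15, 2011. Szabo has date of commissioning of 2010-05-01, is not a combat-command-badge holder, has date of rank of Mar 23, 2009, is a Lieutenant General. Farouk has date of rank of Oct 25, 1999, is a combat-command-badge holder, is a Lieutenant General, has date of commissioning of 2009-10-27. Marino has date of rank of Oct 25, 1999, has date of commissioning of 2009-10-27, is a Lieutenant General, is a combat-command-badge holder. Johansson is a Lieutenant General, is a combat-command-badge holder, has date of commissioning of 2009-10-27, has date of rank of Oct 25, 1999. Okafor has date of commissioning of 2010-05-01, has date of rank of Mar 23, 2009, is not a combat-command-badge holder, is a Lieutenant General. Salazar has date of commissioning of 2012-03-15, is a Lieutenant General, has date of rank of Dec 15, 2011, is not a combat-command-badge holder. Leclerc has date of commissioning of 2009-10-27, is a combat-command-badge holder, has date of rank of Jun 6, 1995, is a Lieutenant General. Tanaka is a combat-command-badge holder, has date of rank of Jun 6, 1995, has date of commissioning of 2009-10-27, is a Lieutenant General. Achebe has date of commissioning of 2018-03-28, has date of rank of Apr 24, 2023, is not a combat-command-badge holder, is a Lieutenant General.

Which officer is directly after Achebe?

Oyelaran

By grade: Leclerc, Tanaka, Farouk, Johansson, Marino, Achebe, Oyelaran, Salazar, Okafor and Szabo (Lieutenant General).
Among Leclerc, Tanaka, Farouk, Johansson, Marino, Achebe, Oyelaran, Salazar, Okafor and Szabo, a combat-command-badge holder before not a combat-command-badge holder: Leclerc, Tanaka, Farouk, Johansson and Marino (a combat-command-badge holder) before Achebe, Oyelaran, Salazar, Okafor and Szabo (not a combat-command-badge holder).
Leclerc, Tanaka, Farouk, Johansson and Marino all have date of commissioning 2009-10-27, so the next rule applies.
Among Leclerc, Tanaka, Farouk, Johansson and Marino, by date of rank (earlier first): Leclerc and Tanaka (Jun 6, 1995) before Farouk, Johansson and Marino (Oct 25, 1999).
Among Leclerc and Tanaka, alphabetically by surname: Leclerc before Tanaka.
Among Farouk, Johansson and Marino, alphabetically by surname: Farouk before Johansson before Marino.
Among Achebe, Oyelaran, Salazar, Okafor and Szabo, by date of commissioning (later first): Achebe (2018-03-28) before Oyelaran and Salazar (2012-03-15) before Okafor and Szabo (2010-05-01).
Oyelaran and Salazar both have date of rank Dec 15, 2011, so the next rule applies.
Among Oyelaran and Salazar, alphabetically by surname: Oyelaran before Salazar.
Okafor and Szabo both have date of rank Mar 23, 2009, so the next rule applies.
Among Okafor and Szabo, alphabetically by surname: Okafor before Szabo.
Order: Leclerc, Tanaka, Farouk, Johansson, Marino, Achebe, Oyelaran, Salazar, Okafor, Szabo.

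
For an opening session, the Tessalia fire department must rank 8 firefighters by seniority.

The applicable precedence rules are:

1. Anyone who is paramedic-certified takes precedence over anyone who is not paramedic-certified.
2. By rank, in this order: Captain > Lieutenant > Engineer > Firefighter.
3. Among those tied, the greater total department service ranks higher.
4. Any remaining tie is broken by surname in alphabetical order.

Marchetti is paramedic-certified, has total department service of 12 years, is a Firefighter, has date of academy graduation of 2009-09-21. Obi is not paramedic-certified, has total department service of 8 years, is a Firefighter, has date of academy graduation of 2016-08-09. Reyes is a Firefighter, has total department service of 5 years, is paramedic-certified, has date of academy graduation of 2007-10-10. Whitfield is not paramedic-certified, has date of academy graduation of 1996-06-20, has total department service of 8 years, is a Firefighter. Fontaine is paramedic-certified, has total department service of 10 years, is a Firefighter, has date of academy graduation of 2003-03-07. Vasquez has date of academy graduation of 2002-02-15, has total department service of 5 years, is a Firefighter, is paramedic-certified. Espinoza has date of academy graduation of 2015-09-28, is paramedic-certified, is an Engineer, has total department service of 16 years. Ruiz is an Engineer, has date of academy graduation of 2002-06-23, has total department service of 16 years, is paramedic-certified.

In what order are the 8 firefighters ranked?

By the first rule: Espinoza, Ruiz, Marchetti, Fontaine, Reyes and Vasquez (each paramedic-certified); then Obi and Whitfield (both not paramedic-certified).
Among Espinoza, Ruiz, Marchetti, Fontaine, Reyes and Vasquez, by rank: Espinoza and Ruiz (Engineer) before Marchetti, Fontaine, Reyes and Vasquez (Firefighter).
Espinoza and Ruiz both have total department service 16 years, so the next rule applies.
Among Espinoza and Ruiz, alphabetically by surname: Espinoza before Ruiz.
Among Marchetti, Fontaine, Reyes and Vasquez, by total department service (higher first): Marchetti (12 years) before Fontaine (10 years) before Reyes and Vasquez (5 years).
Among Reyes and Vasquez, alphabetically by surname: Reyes before Vasquez.
Obi and Whitfield are each Firefighter, so the next rule applies.
Obi and Whitfield both have total department service 8 years, so the next rule applies.
Among Obi and Whitfield, alphabetically by surname: Obi before Whitfield.
Full order: Espinoza, Ruiz, Marchetti, Fontaine, Reyes, Vasquez, Obi, Whitfield.

Espinoza, Ruiz, Marchetti, Fontaine, Reyes, Vasquez, Obi, Whitfield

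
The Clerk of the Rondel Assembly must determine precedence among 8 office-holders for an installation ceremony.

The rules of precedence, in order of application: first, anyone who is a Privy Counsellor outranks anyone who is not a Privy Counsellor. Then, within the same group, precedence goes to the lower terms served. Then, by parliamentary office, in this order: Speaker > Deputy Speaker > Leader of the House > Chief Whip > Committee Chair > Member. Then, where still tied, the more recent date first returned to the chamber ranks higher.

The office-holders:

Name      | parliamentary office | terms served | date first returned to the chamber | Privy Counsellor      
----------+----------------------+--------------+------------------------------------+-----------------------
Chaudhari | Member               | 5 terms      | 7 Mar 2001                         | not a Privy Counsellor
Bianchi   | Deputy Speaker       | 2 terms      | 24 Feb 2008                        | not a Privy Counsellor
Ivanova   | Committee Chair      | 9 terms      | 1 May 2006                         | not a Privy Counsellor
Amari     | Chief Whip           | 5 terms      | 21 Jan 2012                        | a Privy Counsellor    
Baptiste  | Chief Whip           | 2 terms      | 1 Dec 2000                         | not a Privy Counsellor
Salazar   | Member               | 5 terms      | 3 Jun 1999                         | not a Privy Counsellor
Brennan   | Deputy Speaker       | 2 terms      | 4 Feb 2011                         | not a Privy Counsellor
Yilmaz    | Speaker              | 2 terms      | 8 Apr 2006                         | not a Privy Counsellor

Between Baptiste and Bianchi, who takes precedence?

Bianchi

By the first rule: Amari (a Privy Counsellor); then Yilmaz, Brennan, Bianchi, Baptiste, Chaudhari, Salazar and Ivanova (each not a Privy Counsellor).
Among Yilmaz, Brennan, Bianchi, Baptiste, Chaudhari, Salazar and Ivanova, by terms served (lower first): Yilmaz, Brennan, Bianchi and Baptiste (2 terms) before Chaudhari and Salazar (5 terms) before Ivanova (9 terms).
Among Yilmaz, Brennan, Bianchi and Baptiste, by parliamentary office: Yilmaz (Speaker) before Brennan and Bianchi (Deputy Speaker) before Baptiste (Chief Whip).
Among Brennan and Bianchi, by date first returned to the chamber (later first): Brennan (4 Feb 2011) before Bianchi (24 Feb 2008).
Chaudhari and Salazar are each Member, so the next rule applies.
Among Chaudhari and Salazar, by date first returned to the chamber (later first): Chaudhari (7 Mar 2001) before Salazar (3 Jun 1999).
So Bianchi takes precedence.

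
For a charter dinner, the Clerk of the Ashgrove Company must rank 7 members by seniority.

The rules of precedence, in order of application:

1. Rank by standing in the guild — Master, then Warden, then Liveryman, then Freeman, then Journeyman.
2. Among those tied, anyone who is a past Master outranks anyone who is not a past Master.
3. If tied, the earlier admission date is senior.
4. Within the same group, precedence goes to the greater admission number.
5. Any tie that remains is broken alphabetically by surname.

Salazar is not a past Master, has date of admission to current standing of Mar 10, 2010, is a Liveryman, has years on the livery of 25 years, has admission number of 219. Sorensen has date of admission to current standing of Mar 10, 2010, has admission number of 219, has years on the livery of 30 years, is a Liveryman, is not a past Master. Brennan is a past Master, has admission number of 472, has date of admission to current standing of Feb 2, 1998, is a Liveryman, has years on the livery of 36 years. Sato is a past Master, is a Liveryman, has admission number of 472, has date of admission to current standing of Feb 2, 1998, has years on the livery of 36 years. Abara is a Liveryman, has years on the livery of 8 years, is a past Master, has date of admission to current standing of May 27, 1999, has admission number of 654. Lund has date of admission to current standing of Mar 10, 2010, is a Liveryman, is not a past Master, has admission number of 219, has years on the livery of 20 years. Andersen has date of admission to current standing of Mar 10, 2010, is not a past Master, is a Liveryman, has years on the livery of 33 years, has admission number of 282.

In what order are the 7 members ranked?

Brennan, Sato, Abara, Andersen, Lund, Salazar, Sorensen

By standing in the guild: Brennan, Sato, Abara, Andersen, Lund, Salazar and Sorensen (Liveryman).
Among Brennan, Sato, Abara, Andersen, Lund, Salazar and Sorensen, a past Master before not a past Master: Brennan, Sato and Abara (a past Master) before Andersen, Lund, Salazar and Sorensen (not a past Master).
Among Brennan, Sato and Abara, by date of admission to current standing (earlier first): Brennan and Sato (Feb 2, 1998) before Abara (May 27, 1999).
Brennan and Sato both have admission number 472, so the next rule applies.
Among Brennan and Sato, alphabetically by surname: Brennan before Sato.
Andersen, Lund, Salazar and Sorensen all have date of admission to current standing Mar 10, 2010, so the next rule applies.
Among Andersen, Lund, Salazar and Sorensen, by admission number (higher first): Andersen (282) before Lund, Salazar and Sorensen (219).
Among Lund, Salazar and Sorensen, alphabetically by surname: Lund before Salazar before Sorensen.
Full order: Brennan, Sato, Abara, Andersen, Lund, Salazar, Sorensen.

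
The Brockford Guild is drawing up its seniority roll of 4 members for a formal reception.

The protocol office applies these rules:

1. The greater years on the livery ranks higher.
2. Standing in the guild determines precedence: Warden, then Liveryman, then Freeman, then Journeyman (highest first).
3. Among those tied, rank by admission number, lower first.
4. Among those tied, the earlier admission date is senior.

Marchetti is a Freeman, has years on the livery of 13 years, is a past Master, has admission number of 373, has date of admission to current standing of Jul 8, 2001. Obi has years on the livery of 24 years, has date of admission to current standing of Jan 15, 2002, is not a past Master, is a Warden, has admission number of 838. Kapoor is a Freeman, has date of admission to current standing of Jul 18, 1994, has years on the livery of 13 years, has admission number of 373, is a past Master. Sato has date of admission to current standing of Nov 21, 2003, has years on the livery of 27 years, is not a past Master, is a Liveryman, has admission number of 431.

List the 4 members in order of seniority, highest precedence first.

Sato, Obi, Kapoor, Marchetti

By years on the livery (higher first): Sato (27 years); then Obi (24 years); then Kapoor and Marchetti (both 13 years).
Kapoor and Marchetti are each Freeman, so the next rule applies.
Kapoor and Marchetti both have admission number 373, so the next rule applies.
Among Kapoor and Marchetti, by date of admission to current standing (earlier first): Kapoor (Jul 18, 1994) before Marchetti (Jul 8, 2001).
Full order: Sato, Obi, Kapoor, Marchetti.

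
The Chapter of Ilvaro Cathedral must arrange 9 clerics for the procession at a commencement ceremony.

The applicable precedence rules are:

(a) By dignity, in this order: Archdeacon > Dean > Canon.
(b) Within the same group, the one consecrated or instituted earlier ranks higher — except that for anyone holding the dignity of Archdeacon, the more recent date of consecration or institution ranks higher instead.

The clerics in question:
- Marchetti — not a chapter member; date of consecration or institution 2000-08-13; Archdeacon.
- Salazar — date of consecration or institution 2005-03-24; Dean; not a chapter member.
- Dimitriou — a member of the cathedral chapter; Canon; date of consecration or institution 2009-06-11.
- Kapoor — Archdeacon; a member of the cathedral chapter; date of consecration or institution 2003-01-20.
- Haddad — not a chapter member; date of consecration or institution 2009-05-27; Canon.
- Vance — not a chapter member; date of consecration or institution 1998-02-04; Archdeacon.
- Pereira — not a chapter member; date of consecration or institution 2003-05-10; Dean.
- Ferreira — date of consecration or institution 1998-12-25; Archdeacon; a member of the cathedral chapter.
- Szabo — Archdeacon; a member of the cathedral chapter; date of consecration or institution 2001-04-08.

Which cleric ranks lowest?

By dignity: Kapoor, Szabo, Marchetti, Ferreira and Vance (Archdeacon); then Pereira and Salazar (Dean); then Haddad and Dimitriou (Canon).
Among Kapoor, Szabo, Marchetti, Ferreira and Vance, by date of consecration or institution (later first) (reversed rule for this group): Kapoor (2003-01-20) before Szabo (2001-04-08) before Marchetti (2000-08-13) before Ferreira (1998-12-25) before Vance (1998-02-04).
Among Pereira and Salazar, by date of consecration or institution (earlier first): Pereira (2003-05-10) before Salazar (2005-03-24).
Among Haddad and Dimitriou, by date of consecration or institution (earlier first): Haddad (2009-05-27) before Dimitriou (2009-06-11).
Order: Kapoor, Szabo, Marchetti, Ferreira, Vance, Pereira, Salazar, Haddad, Dimitriou.

Dimitriou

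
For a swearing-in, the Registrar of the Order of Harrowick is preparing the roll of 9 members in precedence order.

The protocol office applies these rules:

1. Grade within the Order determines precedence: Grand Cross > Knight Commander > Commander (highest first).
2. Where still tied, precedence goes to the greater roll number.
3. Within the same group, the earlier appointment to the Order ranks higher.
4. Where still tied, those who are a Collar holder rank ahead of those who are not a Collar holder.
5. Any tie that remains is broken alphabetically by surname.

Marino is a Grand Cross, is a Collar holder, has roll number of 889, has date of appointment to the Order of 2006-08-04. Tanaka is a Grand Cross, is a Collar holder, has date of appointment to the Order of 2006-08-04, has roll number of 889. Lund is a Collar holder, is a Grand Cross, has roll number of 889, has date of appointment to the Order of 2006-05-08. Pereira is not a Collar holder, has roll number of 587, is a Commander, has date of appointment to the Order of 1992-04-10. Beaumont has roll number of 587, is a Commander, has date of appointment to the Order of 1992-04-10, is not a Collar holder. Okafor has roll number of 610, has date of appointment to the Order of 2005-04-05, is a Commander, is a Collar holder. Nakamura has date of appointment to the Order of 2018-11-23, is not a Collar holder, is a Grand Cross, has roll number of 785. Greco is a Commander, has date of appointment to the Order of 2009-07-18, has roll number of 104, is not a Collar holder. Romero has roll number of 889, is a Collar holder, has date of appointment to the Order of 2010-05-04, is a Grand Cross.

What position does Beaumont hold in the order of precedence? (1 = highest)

By grade within the Order: Lund, Marino, Tanaka, Romero and Nakamura (Grand Cross); then Okafor, Beaumont, Pereira and Greco (Commander).
Among Lund, Marino, Tanaka, Romero and Nakamura, by roll number (higher first): Lund, Marino, Tanaka and Romero (889) before Nakamura (785).
Among Lund, Marino, Tanaka and Romero, by date of appointment to the Order (earlier first): Lund (2006-05-08) before Marino and Tanaka (2006-08-04) before Romero (2010-05-04).
Marino and Tanaka are each a Collar holder, so the next rule applies.
Among Marino and Tanaka, alphabetically by surname: Marino before Tanaka.
Among Okafor, Beaumont, Pereira and Greco, by roll number (higher first): Okafor (610) before Beaumont and Pereira (587) before Greco (104).
Beaumont and Pereira both have date of appointment to the Order 1992-04-10, so the next rule applies.
Beaumont and Pereira are each not a Collar holder, so the next rule applies.
Among Beaumont and Pereira, alphabetically by surname: Beaumont before Pereira.
Order: Lund, Marino, Tanaka, Romero, Nakamura, Okafor, Beaumont, Pereira, Greco. So position 7.

7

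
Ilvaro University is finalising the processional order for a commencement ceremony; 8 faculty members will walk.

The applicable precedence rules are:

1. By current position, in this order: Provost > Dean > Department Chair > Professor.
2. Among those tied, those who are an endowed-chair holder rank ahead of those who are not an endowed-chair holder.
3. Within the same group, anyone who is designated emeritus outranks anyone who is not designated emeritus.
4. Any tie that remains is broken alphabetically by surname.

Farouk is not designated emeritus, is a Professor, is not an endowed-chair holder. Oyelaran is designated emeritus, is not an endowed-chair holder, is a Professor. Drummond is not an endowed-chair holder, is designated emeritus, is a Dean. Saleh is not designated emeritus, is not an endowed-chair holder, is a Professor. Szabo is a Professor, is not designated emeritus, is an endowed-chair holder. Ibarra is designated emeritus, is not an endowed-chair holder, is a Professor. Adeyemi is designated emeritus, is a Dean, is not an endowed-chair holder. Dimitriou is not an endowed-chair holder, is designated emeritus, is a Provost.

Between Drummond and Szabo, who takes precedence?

By current position: Dimitriou (Provost); then Adeyemi and Drummond (Dean); then Szabo, Ibarra, Oyelaran, Farouk and Saleh (Professor).
Adeyemi and Drummond are each not an endowed-chair holder, so the next rule applies.
Adeyemi and Drummond are each designated emeritus, so the next rule applies.
Among Adeyemi and Drummond, alphabetically by surname: Adeyemi before Drummond.
Among Szabo, Ibarra, Oyelaran, Farouk and Saleh, an endowed-chair holder before not an endowed-chair holder: Szabo (an endowed-chair holder) before Ibarra, Oyelaran, Farouk and Saleh (not an endowed-chair holder).
Among Ibarra, Oyelaran, Farouk and Saleh, designated emeritus before not designated emeritus: Ibarra and Oyelaran (designated emeritus) before Farouk and Saleh (not designated emeritus).
Among Ibarra and Oyelaran, alphabetically by surname: Ibarra before Oyelaran.
Among Farouk and Saleh, alphabetically by surname: Farouk before Saleh.
So Drummond takes precedence.

Drummond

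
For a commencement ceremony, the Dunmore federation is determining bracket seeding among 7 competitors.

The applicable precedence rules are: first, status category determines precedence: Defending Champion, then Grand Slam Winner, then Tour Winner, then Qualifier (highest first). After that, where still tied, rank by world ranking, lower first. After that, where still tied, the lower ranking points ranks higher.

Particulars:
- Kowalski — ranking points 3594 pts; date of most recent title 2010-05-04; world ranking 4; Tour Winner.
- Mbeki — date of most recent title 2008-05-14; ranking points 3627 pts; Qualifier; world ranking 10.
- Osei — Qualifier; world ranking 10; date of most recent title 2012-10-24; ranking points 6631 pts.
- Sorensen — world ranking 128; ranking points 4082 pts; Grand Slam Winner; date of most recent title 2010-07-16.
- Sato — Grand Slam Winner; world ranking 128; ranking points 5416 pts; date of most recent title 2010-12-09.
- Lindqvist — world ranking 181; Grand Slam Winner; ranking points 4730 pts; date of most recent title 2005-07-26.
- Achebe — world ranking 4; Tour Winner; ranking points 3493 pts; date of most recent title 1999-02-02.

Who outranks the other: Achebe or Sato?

Sato

By status category: Sorensen, Sato and Lindqvist (Grand Slam Winner); then Achebe and Kowalski (Tour Winner); then Mbeki and Osei (Qualifier).
Among Sorensen, Sato and Lindqvist, by world ranking (lower first): Sorensen and Sato (128) before Lindqvist (181).
Among Sorensen and Sato, by ranking points (lower first): Sorensen (4082 pts) before Sato (5416 pts).
Achebe and Kowalski both have world ranking 4, so the next rule applies.
Among Achebe and Kowalski, by ranking points (lower first): Achebe (3493 pts) before Kowalski (3594 pts).
Mbeki and Osei both have world ranking 10, so the next rule applies.
Among Mbeki and Osei, by ranking points (lower first): Mbeki (3627 pts) before Osei (6631 pts).
So Sato takes precedence.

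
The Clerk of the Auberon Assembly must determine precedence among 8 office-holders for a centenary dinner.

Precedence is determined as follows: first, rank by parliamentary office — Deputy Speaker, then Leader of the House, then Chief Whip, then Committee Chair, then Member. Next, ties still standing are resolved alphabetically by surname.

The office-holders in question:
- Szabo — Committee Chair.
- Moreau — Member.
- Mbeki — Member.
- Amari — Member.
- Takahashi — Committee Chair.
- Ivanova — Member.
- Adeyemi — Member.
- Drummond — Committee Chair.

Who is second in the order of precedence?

Szabo

By parliamentary office: Drummond, Szabo and Takahashi (Committee Chair); then Adeyemi, Amari, Ivanova, Mbeki and Moreau (Member).
Among Drummond, Szabo and Takahashi, alphabetically by surname: Drummond before Szabo before Takahashi.
Among Adeyemi, Amari, Ivanova, Mbeki and Moreau, alphabetically by surname: Adeyemi before Amari before Ivanova before Mbeki before Moreau.
Order: Drummond, Szabo, Takahashi, Adeyemi, Amari, Ivanova, Mbeki, Moreau.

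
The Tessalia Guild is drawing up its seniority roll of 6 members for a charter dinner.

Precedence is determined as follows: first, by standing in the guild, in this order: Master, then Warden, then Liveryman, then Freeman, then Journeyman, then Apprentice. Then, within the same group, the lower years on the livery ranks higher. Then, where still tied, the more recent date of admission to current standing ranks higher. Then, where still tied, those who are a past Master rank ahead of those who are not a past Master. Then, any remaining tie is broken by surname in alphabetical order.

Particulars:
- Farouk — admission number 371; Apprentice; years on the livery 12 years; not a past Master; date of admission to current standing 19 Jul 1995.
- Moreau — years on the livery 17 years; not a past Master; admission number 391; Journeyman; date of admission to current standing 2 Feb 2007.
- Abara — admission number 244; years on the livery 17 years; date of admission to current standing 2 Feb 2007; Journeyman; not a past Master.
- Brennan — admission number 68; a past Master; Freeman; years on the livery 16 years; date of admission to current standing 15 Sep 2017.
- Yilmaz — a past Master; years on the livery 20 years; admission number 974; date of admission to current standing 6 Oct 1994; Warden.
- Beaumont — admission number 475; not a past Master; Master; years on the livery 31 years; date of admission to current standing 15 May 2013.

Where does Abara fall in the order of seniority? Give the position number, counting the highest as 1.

By standing in the guild: Beaumont (Master); then Yilmaz (Warden); then Brennan (Freeman); then Abara and Moreau (Journeyman); then Farouk (Apprentice).
Abara and Moreau both have years on the livery 17 years, so the next rule applies.
Abara and Moreau both have date of admission to current standing 2 Feb 2007, so the next rule applies.
Abara and Moreau are each not a past Master, so the next rule applies.
Among Abara and Moreau, alphabetically by surname: Abara before Moreau.
Order: Beaumont, Yilmaz, Brennan, Abara, Moreau, Farouk. So position 4.

4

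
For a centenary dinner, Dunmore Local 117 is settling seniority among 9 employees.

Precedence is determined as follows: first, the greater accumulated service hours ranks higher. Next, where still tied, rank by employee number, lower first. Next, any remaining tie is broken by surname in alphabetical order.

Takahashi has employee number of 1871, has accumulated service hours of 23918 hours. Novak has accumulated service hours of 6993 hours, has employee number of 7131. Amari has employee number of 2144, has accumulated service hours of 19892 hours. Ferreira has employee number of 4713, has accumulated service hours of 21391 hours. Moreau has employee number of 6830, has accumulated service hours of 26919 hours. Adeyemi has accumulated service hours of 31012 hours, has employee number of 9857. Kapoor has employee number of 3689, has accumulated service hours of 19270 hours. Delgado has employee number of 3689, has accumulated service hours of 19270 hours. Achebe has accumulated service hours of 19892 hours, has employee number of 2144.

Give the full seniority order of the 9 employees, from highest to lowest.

Adeyemi, Moreau, Takahashi, Ferreira, Achebe, Amari, Delgado, Kapoor, Novak

By accumulated service hours (higher first): Adeyemi (31012 hours); then Moreau (26919 hours); then Takahashi (23918 hours); then Ferreira (21391 hours); then Achebe and Amari (both 19892 hours); then Delgado and Kapoor (both 19270 hours); then Novak (6993 hours).
Achebe and Amari both have employee number 2144, so the next rule applies.
Among Achebe and Amari, alphabetically by surname: Achebe before Amari.
Delgado and Kapoor both have employee number 3689, so the next rule applies.
Among Delgado and Kapoor, alphabetically by surname: Delgado before Kapoor.
Full order: Adeyemi, Moreau, Takahashi, Ferreira, Achebe, Amari, Delgado, Kapoor, Novak.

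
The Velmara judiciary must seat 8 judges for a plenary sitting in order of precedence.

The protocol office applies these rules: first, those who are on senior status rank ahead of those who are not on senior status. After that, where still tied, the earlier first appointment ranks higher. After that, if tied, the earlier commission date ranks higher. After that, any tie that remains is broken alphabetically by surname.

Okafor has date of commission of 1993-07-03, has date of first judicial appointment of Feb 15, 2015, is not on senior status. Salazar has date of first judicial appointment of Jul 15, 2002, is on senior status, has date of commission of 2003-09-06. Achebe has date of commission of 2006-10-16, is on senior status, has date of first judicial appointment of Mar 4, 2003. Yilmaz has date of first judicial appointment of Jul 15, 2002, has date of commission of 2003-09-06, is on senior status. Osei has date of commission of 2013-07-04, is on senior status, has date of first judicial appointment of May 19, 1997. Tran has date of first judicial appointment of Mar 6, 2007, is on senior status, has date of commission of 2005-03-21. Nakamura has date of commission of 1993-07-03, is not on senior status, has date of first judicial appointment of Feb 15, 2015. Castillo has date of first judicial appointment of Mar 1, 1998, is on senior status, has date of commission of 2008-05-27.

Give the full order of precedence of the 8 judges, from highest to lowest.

Osei, Castillo, Salazar, Yilmaz, Achebe, Tran, Nakamura, Okafor

By the first rule: Osei, Castillo, Salazar, Yilmaz, Achebe and Tran (each on senior status); then Nakamura and Okafor (both not on senior status).
Among Osei, Castillo, Salazar, Yilmaz, Achebe and Tran, by date of first judicial appointment (earlier first): Osei (May 19, 1997) before Castillo (Mar 1, 1998) before Salazar and Yilmaz (Jul 15, 2002) before Achebe (Mar 4, 2003) before Tran (Mar 6, 2007).
Salazar and Yilmaz both have date of commission 2003-09-06, so the next rule applies.
Among Salazar and Yilmaz, alphabetically by surname: Salazar before Yilmaz.
Nakamura and Okafor both have date of first judicial appointment Feb 15, 2015, so the next rule applies.
Nakamura and Okafor both have date of commission 1993-07-03, so the next rule applies.
Among Nakamura and Okafor, alphabetically by surname: Nakamura before Okafor.
Full order: Osei, Castillo, Salazar, Yilmaz, Achebe, Tran, Nakamura, Okafor.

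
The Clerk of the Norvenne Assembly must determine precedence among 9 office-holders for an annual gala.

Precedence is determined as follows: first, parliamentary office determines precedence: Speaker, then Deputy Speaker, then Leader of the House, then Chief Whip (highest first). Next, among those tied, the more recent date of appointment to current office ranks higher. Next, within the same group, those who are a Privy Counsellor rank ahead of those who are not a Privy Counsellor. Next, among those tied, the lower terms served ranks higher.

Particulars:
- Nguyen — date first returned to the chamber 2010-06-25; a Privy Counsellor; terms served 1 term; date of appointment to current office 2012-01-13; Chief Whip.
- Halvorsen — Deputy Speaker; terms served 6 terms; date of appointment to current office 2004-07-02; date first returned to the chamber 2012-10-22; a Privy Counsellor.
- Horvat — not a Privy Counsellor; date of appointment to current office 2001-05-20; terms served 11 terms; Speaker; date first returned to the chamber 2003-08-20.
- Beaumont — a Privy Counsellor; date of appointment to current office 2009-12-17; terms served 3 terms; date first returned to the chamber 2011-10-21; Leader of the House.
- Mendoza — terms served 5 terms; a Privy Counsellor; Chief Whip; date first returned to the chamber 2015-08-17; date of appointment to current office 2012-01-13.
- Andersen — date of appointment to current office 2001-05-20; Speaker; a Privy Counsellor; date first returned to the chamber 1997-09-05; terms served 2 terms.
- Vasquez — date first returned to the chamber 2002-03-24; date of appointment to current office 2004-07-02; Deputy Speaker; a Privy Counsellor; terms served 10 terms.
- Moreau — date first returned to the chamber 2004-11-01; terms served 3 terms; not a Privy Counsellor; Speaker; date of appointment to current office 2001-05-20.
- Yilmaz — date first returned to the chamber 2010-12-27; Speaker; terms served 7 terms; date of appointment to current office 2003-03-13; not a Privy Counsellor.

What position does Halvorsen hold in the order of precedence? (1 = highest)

5

By parliamentary office: Yilmaz, Andersen, Moreau and Horvat (Speaker); then Halvorsen and Vasquez (Deputy Speaker); then Beaumont (Leader of the House); then Nguyen and Mendoza (Chief Whip).
Among Yilmaz, Andersen, Moreau and Horvat, by date of appointment to current office (later first): Yilmaz (2003-03-13) before Andersen, Moreau and Horvat (2001-05-20).
Among Andersen, Moreau and Horvat, a Privy Counsellor before not a Privy Counsellor: Andersen (a Privy Counsellor) before Moreau and Horvat (not a Privy Counsellor).
Among Moreau and Horvat, by terms served (lower first): Moreau (3 terms) before Horvat (11 terms).
Halvorsen and Vasquez both have date of appointment to current office 2004-07-02, so the next rule applies.
Halvorsen and Vasquez are each a Privy Counsellor, so the next rule applies.
Among Halvorsen and Vasquez, by terms served (lower first): Halvorsen (6 terms) before Vasquez (10 terms).
Nguyen and Mendoza both have date of appointment to current office 2012-01-13, so the next rule applies.
Nguyen and Mendoza are each a Privy Counsellor, so the next rule applies.
Among Nguyen and Mendoza, by terms served (lower first): Nguyen (1 term) before Mendoza (5 terms).
Order: Yilmaz, Andersen, Moreau, Horvat, Halvorsen, Vasquez, Beaumont, Nguyen, Mendoza. So position 5.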